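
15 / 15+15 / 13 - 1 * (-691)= 9011 / 13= 693.15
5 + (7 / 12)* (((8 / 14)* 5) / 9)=140 / 27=5.19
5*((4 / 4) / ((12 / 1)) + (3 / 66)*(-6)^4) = 38935 / 132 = 294.96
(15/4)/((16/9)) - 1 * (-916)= 58759/64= 918.11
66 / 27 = 22 / 9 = 2.44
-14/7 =-2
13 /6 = 2.17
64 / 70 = 32 / 35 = 0.91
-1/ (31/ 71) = -71/ 31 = -2.29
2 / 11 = 0.18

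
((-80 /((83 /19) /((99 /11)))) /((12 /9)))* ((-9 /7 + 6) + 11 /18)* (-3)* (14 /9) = 254980 /83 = 3072.05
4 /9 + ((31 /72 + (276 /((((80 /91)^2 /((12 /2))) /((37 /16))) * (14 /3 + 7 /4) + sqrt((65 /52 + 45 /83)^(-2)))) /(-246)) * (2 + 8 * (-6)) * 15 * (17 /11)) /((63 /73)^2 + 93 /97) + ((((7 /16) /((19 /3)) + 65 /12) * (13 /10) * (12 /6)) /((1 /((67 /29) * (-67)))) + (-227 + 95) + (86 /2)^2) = 1277894494088957171 /174220584858047760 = 7.33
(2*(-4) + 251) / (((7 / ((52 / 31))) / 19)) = 240084 / 217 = 1106.38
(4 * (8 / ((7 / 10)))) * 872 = 279040 / 7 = 39862.86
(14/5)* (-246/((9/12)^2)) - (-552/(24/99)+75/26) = 409337/390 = 1049.58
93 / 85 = 1.09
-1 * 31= -31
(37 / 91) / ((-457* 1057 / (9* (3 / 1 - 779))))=258408 / 43957459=0.01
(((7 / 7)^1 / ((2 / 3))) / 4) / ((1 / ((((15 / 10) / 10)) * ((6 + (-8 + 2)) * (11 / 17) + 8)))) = 9 / 20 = 0.45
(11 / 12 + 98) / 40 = 1187 / 480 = 2.47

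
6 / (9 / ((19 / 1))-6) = -38 / 35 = -1.09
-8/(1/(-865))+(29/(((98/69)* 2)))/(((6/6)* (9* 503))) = 2046687547/295764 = 6920.00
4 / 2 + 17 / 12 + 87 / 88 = 4.41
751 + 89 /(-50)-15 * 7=32211 /50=644.22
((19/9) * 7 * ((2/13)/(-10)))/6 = -0.04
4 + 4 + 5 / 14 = 117 / 14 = 8.36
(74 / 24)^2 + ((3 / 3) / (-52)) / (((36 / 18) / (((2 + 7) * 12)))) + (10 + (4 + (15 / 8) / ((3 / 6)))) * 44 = 1477885 / 1872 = 789.47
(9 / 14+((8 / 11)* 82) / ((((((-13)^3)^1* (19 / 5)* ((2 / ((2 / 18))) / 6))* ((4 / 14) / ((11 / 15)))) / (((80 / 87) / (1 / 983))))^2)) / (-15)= -17267928108232649 / 224341766162505810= -0.08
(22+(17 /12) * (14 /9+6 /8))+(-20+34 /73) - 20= -449957 /31536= -14.27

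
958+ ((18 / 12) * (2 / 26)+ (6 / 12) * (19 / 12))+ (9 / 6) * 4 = 301051 / 312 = 964.91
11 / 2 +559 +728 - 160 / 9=22945 / 18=1274.72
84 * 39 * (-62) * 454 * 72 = -6639325056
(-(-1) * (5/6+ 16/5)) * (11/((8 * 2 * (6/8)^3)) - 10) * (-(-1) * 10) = -27346/81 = -337.60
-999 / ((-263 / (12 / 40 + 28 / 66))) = 2.75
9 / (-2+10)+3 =33 / 8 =4.12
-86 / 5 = -17.20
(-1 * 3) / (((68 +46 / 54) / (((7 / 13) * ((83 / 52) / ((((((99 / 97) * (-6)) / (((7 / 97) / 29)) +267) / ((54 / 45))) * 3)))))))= 109809 / 16082413490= 0.00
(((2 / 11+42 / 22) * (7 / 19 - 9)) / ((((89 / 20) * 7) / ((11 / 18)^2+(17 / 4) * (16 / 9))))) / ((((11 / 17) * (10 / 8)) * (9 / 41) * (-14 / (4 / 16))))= 482436914 / 1044129933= 0.46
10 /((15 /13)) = 26 /3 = 8.67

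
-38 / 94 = -19 / 47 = -0.40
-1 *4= -4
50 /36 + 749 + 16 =13795 /18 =766.39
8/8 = 1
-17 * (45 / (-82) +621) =-864909 / 82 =-10547.67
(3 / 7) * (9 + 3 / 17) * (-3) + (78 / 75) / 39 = -105062 / 8925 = -11.77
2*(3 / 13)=6 / 13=0.46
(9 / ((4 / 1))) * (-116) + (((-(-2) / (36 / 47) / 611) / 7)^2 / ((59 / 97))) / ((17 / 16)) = -175593826475 / 672773283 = -261.00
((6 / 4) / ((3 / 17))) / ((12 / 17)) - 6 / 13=3613 / 312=11.58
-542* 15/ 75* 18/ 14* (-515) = 502434/ 7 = 71776.29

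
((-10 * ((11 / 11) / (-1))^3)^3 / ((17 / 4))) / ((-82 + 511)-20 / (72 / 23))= 72000 / 129319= 0.56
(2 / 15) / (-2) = -1 / 15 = -0.07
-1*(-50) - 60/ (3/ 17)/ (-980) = 2467/ 49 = 50.35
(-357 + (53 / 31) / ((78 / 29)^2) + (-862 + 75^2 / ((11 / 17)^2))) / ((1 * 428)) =28.54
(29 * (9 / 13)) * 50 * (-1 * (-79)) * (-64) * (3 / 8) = -24742800 / 13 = -1903292.31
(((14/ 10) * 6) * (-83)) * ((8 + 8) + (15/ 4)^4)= -95378703/ 640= -149029.22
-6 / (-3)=2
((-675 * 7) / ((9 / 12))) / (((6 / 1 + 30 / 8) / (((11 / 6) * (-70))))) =1078000 / 13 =82923.08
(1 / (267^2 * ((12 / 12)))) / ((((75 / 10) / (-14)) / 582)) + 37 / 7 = 13150441 / 2495115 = 5.27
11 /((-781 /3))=-3 /71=-0.04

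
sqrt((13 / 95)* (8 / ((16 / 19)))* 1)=sqrt(130) / 10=1.14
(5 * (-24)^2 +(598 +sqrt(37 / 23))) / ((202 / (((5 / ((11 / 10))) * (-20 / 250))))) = -6.26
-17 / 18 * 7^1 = -119 / 18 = -6.61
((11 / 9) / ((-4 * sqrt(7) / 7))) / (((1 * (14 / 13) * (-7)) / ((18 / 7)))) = 143 * sqrt(7) / 1372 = 0.28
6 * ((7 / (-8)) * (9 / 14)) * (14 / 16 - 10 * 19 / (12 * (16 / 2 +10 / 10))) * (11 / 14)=2101 / 896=2.34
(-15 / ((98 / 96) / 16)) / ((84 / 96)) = -92160 / 343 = -268.69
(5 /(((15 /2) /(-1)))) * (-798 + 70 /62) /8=24703 /372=66.41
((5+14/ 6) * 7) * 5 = 770/ 3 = 256.67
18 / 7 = 2.57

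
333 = 333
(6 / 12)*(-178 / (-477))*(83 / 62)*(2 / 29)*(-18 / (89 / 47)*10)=-78020 / 47647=-1.64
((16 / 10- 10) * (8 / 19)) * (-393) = 132048 / 95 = 1389.98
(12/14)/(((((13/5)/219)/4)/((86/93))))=753360/2821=267.05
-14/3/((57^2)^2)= -14/31668003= -0.00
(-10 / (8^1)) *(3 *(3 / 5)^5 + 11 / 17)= -11692 / 10625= -1.10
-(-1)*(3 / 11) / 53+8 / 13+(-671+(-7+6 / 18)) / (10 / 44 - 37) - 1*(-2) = 387181001 / 18394233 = 21.05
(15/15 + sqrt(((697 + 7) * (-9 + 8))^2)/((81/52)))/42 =36689/3402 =10.78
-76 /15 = -5.07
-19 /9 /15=-0.14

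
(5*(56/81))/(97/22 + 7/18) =616/855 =0.72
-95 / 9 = -10.56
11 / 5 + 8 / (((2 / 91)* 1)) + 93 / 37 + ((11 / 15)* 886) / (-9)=296.52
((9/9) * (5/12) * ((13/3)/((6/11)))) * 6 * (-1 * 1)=-715/36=-19.86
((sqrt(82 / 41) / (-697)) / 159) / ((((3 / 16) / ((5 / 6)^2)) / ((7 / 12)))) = -0.00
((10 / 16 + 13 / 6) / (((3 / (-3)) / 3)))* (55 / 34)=-3685 / 272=-13.55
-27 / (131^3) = -27 / 2248091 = -0.00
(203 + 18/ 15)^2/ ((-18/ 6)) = -1042441/ 75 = -13899.21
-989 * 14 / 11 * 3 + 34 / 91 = -3779584 / 1001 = -3775.81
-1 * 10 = -10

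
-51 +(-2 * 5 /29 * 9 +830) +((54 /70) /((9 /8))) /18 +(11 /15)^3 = 531882418 /685125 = 776.33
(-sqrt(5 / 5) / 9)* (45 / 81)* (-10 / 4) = 25 / 162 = 0.15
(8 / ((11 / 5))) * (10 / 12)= 100 / 33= 3.03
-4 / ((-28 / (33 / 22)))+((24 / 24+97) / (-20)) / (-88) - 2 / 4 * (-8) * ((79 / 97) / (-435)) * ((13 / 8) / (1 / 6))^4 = -934435025 / 13862464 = -67.41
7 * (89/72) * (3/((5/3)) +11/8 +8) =92827/960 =96.69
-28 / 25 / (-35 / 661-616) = 2644 / 1454325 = 0.00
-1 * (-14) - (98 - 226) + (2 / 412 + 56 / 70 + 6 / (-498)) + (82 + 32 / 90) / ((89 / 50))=12946352357 / 68477490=189.06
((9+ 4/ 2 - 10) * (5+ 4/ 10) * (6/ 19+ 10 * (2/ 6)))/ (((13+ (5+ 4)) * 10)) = 468/ 5225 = 0.09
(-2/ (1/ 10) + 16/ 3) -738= -2258/ 3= -752.67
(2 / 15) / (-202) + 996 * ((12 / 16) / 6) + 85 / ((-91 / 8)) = 32267803 / 275730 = 117.03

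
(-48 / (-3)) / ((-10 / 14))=-112 / 5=-22.40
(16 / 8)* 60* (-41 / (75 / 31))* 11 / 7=-111848 / 35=-3195.66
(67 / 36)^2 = 4489 / 1296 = 3.46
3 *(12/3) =12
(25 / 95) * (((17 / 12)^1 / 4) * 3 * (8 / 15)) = 17 / 114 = 0.15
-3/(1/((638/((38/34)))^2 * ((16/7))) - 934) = 0.00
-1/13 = -0.08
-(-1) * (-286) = -286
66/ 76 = 0.87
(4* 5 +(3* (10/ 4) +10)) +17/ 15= 1159/ 30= 38.63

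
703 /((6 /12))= 1406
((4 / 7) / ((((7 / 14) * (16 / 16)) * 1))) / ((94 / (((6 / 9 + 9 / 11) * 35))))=980 / 1551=0.63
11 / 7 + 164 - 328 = -1137 / 7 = -162.43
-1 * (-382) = 382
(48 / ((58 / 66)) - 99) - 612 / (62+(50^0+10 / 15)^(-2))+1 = -53.19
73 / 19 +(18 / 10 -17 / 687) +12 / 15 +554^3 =11097103916789 / 65265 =170031470.42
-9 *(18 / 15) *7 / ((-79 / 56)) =21168 / 395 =53.59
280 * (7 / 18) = 980 / 9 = 108.89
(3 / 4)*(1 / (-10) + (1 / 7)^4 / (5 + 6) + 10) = 7844097 / 1056440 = 7.43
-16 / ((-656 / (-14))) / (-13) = 14 / 533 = 0.03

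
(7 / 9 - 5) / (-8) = 19 / 36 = 0.53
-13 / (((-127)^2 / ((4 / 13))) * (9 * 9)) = -4 / 1306449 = -0.00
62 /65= 0.95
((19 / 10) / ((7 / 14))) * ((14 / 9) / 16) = 133 / 360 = 0.37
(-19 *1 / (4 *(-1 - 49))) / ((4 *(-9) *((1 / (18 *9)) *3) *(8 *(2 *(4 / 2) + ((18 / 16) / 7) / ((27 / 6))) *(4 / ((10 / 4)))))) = -399 / 144640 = -0.00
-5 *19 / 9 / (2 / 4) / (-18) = 95 / 81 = 1.17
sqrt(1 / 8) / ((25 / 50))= sqrt(2) / 2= 0.71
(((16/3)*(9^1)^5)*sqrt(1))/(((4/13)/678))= 693943848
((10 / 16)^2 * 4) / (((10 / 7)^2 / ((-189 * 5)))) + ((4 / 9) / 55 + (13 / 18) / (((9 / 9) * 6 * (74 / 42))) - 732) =-1706007643 / 1172160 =-1455.44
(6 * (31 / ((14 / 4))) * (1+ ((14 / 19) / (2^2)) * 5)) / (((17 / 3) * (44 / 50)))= 509175 / 24871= 20.47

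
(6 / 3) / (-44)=-0.05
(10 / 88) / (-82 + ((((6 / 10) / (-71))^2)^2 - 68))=-79411503125 / 104823184121436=-0.00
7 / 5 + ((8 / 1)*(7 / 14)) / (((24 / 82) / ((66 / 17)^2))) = 299683 / 1445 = 207.39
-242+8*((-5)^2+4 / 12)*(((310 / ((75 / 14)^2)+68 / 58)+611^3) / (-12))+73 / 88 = -99540647432396783 / 25839000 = -3852341322.51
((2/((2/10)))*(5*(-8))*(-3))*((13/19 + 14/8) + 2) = 101100/19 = 5321.05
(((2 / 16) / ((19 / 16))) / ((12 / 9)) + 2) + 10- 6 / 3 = 383 / 38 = 10.08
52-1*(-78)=130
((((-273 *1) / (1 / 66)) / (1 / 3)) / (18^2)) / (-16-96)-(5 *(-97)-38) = 50351 / 96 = 524.49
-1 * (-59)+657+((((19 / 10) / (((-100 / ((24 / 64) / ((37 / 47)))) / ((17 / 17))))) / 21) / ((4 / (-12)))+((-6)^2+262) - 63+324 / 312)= 25644142827 / 26936000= 952.04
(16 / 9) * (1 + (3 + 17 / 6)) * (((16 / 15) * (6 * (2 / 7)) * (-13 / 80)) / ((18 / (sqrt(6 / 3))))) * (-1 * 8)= 2.27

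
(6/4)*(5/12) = 5/8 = 0.62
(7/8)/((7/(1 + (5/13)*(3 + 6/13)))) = 0.29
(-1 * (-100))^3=1000000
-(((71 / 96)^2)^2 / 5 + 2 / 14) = -602555047 / 2972712960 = -0.20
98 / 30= 49 / 15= 3.27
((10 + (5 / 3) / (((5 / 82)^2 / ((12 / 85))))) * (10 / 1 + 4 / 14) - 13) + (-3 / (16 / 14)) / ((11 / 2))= 96906353 / 130900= 740.31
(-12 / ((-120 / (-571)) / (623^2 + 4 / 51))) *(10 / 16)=-13851356.49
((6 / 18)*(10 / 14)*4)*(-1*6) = -40 / 7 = -5.71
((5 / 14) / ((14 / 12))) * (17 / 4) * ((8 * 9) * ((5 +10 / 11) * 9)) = 4981.73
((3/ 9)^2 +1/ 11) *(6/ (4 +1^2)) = 8/ 33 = 0.24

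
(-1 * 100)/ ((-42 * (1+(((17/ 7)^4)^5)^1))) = 284972379634328575/ 6096347229659758230020403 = 0.00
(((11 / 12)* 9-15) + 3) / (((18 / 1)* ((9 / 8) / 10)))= -50 / 27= -1.85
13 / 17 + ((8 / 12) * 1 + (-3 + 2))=0.43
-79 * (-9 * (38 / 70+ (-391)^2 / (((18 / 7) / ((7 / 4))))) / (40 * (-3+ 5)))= 20713190357 / 22400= 924696.00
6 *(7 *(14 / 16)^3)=28.14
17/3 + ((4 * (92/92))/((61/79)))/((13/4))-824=-1943023/2379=-816.74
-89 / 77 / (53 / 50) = -4450 / 4081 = -1.09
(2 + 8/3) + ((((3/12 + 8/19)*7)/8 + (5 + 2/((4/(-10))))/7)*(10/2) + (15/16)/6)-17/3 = 159/76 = 2.09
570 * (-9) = -5130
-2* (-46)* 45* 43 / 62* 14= 1246140 / 31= 40198.06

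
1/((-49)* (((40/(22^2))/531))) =-131.12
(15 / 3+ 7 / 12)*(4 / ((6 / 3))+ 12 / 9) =335 / 18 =18.61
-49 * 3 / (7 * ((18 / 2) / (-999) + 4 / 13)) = -30303 / 431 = -70.31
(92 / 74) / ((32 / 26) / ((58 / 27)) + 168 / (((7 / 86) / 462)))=8671 / 6650664012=0.00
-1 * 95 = -95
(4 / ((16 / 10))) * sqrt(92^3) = 460 * sqrt(23) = 2206.08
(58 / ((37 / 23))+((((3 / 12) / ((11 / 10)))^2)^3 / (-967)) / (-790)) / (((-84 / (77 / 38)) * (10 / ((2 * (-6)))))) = 1.04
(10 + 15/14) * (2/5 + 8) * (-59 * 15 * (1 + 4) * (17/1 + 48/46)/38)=-170782875/874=-195403.75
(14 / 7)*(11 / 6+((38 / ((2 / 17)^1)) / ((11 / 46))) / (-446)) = -17591 / 7359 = -2.39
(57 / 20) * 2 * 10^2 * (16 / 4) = 2280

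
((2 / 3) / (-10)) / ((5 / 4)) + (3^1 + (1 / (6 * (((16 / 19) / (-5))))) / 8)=18067 / 6400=2.82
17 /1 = 17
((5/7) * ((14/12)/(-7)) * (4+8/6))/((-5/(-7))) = -8/9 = -0.89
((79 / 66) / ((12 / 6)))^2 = 6241 / 17424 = 0.36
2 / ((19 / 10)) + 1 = 39 / 19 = 2.05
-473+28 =-445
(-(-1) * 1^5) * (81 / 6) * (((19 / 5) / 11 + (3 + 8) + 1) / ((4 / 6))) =54999 / 220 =250.00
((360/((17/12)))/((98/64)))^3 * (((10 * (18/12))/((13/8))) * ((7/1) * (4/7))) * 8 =10144540954460160000/7514123981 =1350063025.33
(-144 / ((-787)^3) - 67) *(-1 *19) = 620515449283 / 487443403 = 1273.00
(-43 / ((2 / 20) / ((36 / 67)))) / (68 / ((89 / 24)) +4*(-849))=114810 / 1678417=0.07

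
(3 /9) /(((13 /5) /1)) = 5 /39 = 0.13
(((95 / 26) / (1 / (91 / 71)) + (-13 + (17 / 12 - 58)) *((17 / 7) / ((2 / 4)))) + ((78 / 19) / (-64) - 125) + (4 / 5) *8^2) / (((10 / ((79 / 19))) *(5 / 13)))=-440.16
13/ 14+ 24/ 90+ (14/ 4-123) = -12422/ 105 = -118.30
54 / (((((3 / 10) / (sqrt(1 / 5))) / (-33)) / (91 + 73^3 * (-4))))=1848500676 * sqrt(5)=4133373167.99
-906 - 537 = -1443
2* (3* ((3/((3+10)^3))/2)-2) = -8779/2197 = -4.00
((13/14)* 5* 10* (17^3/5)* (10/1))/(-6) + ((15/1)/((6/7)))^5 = 1051864175/672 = 1565274.07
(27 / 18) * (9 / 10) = 27 / 20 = 1.35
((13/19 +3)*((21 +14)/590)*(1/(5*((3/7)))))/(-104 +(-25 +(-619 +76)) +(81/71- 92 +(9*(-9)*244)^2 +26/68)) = 0.00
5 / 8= 0.62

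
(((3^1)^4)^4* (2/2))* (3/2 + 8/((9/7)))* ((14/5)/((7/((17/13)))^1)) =11302155747/65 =173879319.18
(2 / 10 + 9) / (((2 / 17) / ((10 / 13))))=782 / 13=60.15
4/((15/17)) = 4.53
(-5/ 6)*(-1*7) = 35/ 6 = 5.83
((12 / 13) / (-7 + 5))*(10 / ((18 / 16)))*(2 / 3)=-320 / 117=-2.74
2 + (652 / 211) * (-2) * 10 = -12618 / 211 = -59.80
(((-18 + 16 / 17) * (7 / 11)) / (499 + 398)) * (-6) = 4060 / 55913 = 0.07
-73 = -73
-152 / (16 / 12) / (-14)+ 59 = 470 / 7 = 67.14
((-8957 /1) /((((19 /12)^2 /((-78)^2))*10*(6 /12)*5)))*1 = -7847191872 /9025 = -869494.94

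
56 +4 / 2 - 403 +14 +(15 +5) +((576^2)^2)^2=12116574790945106558665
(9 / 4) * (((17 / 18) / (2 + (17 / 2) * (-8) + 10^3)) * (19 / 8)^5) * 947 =39862717801 / 244842496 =162.81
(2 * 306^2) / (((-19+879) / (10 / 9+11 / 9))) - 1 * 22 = 104512 / 215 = 486.10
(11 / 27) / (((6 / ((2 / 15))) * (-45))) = -11 / 54675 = -0.00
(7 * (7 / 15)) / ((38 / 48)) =392 / 95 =4.13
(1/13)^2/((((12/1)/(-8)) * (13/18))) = -0.01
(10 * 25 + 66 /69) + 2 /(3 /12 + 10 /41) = 475076 /1863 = 255.01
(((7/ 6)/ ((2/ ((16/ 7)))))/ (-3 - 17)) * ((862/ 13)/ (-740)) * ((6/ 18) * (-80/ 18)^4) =22067200/ 28402569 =0.78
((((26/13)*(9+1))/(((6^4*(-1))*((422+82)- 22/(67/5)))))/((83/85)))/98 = -28475/88702831728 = -0.00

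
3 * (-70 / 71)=-210 / 71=-2.96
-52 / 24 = -13 / 6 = -2.17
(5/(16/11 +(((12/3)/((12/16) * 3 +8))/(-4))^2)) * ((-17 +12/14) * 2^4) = -882.09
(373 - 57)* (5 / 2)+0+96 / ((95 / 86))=83306 / 95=876.91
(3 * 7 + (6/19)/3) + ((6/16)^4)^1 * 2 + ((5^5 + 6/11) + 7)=1349880353/428032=3153.69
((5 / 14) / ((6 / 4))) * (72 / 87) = 0.20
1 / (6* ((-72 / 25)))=-0.06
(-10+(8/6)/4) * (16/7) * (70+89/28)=-79228/49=-1616.90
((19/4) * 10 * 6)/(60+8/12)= 855/182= 4.70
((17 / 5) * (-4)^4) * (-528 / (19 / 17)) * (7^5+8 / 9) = -1969727524864 / 285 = -6911324648.65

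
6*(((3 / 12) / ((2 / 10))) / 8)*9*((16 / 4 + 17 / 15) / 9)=77 / 16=4.81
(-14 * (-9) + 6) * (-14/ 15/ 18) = -308/ 45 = -6.84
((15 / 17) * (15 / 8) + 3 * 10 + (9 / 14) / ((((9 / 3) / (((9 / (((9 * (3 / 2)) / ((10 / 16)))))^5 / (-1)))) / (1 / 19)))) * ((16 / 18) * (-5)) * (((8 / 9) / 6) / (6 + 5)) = -59363273575 / 31330297152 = -1.89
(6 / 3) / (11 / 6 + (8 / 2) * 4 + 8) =12 / 155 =0.08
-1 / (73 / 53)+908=66231 / 73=907.27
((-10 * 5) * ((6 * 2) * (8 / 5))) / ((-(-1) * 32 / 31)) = -930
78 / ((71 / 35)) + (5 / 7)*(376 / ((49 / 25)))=4273390 / 24353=175.48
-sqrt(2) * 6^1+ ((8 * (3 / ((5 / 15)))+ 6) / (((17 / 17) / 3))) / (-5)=-234 / 5-6 * sqrt(2)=-55.29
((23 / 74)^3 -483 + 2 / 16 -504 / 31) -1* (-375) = -389743857 / 3140486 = -124.10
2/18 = 1/9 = 0.11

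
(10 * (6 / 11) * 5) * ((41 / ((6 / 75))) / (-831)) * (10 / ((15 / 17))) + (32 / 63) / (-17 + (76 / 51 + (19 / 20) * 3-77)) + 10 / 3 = -187.30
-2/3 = -0.67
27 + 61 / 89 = 2464 / 89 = 27.69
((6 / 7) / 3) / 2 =1 / 7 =0.14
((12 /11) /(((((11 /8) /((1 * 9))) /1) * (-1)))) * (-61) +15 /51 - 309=260960 /2057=126.86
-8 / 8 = -1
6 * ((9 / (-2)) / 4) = -27 / 4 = -6.75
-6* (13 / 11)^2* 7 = -7098 / 121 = -58.66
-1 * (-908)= 908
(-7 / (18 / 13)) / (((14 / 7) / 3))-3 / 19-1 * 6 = -3133 / 228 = -13.74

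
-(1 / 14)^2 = -0.01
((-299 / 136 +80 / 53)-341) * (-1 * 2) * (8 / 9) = 547310 / 901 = 607.45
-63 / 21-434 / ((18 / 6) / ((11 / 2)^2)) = -26275 / 6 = -4379.17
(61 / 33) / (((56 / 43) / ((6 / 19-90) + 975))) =2101023 / 1672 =1256.59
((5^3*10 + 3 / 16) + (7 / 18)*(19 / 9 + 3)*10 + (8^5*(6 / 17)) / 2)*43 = 6681513505 / 22032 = 303264.05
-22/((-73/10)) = 220/73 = 3.01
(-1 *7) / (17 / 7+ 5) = -49 / 52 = -0.94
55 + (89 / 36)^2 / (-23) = 1631519 / 29808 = 54.73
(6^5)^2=60466176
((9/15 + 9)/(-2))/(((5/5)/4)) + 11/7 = -17.63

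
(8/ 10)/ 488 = 1/ 610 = 0.00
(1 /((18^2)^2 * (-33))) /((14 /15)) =-5 /16166304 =-0.00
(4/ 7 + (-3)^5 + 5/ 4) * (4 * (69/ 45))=-51773/ 35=-1479.23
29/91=0.32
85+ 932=1017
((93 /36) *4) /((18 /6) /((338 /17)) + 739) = 10478 /749499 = 0.01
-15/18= -5/6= -0.83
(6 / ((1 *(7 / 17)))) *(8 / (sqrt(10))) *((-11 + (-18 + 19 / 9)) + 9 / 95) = -3115624 *sqrt(10) / 9975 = -987.72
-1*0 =0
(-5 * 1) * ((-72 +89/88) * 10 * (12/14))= 468525/154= 3042.37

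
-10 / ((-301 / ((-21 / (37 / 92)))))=-2760 / 1591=-1.73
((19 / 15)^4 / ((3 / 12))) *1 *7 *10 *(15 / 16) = 912247 / 1350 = 675.74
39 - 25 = 14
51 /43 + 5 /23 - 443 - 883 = -1310026 /989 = -1324.60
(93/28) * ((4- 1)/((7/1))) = 279/196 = 1.42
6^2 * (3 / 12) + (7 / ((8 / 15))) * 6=351 / 4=87.75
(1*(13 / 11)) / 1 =13 / 11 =1.18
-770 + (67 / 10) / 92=-708333 / 920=-769.93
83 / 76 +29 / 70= 4007 / 2660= 1.51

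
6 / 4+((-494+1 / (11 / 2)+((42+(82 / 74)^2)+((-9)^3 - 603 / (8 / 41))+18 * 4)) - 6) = -4202.47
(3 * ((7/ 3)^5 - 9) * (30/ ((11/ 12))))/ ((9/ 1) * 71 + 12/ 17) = 397664/ 43065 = 9.23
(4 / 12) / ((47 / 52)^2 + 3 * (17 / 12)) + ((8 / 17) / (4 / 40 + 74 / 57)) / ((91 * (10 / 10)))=0.07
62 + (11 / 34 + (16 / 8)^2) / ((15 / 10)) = 1103 / 17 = 64.88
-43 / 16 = -2.69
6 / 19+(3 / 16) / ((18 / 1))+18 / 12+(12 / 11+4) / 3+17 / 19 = 29547 / 6688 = 4.42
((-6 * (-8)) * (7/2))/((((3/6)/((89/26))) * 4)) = 287.54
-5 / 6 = -0.83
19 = 19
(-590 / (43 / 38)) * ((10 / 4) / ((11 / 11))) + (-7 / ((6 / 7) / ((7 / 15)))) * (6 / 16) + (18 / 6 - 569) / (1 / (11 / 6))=-24175469 / 10320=-2342.58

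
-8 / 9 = -0.89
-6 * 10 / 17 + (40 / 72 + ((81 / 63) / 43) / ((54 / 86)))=-3134 / 1071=-2.93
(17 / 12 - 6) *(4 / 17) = -55 / 51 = -1.08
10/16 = 5/8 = 0.62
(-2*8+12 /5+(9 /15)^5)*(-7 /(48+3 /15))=295799 /150625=1.96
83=83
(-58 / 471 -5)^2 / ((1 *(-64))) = -5822569 / 14197824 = -0.41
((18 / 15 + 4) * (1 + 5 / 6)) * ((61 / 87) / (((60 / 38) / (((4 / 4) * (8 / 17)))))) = 662948 / 332775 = 1.99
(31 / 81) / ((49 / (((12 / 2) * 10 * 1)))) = 620 / 1323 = 0.47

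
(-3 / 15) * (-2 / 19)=2 / 95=0.02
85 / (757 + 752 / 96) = 510 / 4589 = 0.11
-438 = -438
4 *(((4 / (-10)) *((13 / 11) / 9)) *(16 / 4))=-416 / 495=-0.84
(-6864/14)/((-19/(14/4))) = 90.32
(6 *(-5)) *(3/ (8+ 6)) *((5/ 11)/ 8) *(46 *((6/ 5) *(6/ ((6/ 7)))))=-3105/ 22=-141.14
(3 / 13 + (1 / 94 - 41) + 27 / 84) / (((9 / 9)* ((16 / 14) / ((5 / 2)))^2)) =-121064825 / 625664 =-193.50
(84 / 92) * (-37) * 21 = -16317 / 23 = -709.43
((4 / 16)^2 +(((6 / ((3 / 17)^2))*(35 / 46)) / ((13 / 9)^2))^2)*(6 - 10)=-1193396565169 / 60435076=-19746.75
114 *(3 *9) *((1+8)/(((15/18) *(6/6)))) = 166212/5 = 33242.40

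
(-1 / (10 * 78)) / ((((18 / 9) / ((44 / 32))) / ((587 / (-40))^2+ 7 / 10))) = -3802579 / 19968000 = -0.19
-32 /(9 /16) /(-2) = 28.44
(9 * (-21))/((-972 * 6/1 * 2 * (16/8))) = 7/864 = 0.01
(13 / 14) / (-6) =-13 / 84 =-0.15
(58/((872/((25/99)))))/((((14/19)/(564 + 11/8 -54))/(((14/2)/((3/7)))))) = 394474675/2071872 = 190.40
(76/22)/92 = 19/506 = 0.04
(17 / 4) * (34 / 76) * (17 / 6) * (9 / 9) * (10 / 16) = 24565 / 7296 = 3.37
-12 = -12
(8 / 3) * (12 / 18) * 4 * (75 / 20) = 80 / 3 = 26.67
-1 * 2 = -2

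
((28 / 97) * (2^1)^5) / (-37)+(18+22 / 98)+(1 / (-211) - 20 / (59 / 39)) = 10398618598 / 2189293589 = 4.75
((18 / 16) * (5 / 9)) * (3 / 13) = 15 / 104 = 0.14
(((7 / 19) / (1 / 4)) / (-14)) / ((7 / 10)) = -20 / 133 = -0.15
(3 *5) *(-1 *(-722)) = 10830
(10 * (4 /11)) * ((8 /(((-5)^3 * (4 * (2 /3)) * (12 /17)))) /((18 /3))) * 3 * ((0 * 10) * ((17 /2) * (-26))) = 0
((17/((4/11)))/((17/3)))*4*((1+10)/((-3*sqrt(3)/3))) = -209.58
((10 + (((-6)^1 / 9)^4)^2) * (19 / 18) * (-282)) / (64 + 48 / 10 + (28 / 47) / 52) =-179690022590 / 4137740577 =-43.43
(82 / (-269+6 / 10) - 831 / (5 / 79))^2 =1940535004662016 / 11256025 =172399670.81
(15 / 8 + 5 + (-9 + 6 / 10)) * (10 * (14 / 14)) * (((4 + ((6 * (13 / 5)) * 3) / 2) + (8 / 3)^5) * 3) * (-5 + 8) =-12024991 / 540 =-22268.50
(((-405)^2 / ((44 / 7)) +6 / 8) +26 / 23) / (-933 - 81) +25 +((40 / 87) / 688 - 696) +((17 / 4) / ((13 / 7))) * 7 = -145177724443 / 213271916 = -680.72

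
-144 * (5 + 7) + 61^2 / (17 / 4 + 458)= -3180188 / 1849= -1719.95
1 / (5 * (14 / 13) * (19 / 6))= 39 / 665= 0.06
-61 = -61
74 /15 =4.93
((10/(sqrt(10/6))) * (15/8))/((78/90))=225 * sqrt(15)/52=16.76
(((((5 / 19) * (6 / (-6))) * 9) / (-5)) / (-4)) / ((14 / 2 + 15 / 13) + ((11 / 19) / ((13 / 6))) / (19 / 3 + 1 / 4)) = -0.01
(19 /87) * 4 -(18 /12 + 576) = -100333 /174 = -576.63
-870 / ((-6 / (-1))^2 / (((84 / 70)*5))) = -145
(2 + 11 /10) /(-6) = -31 /60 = -0.52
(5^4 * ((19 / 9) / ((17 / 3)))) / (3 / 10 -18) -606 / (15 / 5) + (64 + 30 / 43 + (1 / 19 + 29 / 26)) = -28626450155 / 191751534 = -149.29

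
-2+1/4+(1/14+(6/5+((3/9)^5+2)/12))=-15899/51030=-0.31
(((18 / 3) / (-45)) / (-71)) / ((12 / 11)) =0.00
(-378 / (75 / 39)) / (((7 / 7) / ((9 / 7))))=-6318 / 25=-252.72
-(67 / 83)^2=-0.65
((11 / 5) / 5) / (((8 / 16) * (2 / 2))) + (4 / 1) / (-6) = 16 / 75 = 0.21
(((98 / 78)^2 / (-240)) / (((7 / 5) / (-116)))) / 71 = 9947 / 1295892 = 0.01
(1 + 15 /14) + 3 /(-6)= 11 /7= 1.57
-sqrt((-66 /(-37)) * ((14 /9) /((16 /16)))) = -2 * sqrt(8547) /111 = -1.67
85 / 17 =5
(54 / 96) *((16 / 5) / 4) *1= 9 / 20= 0.45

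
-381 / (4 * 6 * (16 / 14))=-889 / 64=-13.89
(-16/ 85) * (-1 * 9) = 144/ 85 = 1.69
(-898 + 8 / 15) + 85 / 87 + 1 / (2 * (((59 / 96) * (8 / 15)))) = -7656419 / 8555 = -894.96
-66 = -66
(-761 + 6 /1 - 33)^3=-489303872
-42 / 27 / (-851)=14 / 7659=0.00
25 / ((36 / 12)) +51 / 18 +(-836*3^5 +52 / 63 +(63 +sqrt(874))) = -25587199 / 126 +sqrt(874) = -203043.44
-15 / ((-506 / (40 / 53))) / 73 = 300 / 978857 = 0.00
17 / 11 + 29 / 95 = 1934 / 1045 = 1.85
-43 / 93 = -0.46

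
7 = 7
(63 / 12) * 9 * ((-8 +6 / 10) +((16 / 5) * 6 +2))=13041 / 20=652.05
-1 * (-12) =12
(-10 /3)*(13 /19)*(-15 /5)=130 /19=6.84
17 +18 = 35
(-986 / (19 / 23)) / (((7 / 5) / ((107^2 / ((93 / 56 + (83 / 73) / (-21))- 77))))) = 454890019344 / 3513575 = 129466.43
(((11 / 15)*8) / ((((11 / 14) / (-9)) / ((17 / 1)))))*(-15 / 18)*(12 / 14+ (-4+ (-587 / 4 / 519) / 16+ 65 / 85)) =-9469981 / 4152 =-2280.82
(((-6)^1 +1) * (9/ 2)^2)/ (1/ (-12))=1215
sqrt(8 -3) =sqrt(5) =2.24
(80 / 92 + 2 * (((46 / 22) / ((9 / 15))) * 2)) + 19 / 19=11999 / 759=15.81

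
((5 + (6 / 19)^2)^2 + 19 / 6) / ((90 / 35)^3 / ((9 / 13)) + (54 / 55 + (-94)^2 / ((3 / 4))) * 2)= 430344324025 / 347964944516104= 0.00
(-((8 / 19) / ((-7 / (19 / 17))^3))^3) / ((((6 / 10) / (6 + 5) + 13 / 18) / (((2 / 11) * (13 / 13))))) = 4335748392960 / 3680009945042721028151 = 0.00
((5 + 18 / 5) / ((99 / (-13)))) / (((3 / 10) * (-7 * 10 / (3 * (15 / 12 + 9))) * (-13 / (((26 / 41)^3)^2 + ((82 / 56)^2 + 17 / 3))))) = -3783601601412209 / 3776763856662720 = -1.00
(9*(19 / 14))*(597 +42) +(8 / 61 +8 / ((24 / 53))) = 20041825 / 2562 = 7822.73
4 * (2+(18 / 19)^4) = 1462472 / 130321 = 11.22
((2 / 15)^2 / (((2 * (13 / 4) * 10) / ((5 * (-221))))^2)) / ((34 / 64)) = 2176 / 225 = 9.67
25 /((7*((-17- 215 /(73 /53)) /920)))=-419750 /22113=-18.98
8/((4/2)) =4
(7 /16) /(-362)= -7 /5792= -0.00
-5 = -5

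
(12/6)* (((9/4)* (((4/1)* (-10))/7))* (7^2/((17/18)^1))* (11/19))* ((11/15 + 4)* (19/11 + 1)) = -3220560/323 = -9970.77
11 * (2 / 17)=22 / 17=1.29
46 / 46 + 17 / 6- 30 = -157 / 6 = -26.17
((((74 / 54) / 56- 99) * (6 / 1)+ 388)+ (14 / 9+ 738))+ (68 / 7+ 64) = 7289 / 12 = 607.42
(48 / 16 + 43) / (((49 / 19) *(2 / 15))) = 6555 / 49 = 133.78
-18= -18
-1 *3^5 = -243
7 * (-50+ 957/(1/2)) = 13048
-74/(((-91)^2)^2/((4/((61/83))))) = -24568/4183072621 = -0.00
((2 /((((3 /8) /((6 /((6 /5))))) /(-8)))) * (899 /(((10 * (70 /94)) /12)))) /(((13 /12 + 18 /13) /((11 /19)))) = -1687415808 /23275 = -72499.07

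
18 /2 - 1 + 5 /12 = 101 /12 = 8.42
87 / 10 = 8.70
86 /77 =1.12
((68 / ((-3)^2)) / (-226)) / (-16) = 17 / 8136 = 0.00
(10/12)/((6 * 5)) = 1/36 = 0.03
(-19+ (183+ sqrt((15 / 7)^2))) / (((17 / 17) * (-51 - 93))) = -1163 / 1008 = -1.15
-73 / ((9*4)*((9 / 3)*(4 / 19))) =-1387 / 432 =-3.21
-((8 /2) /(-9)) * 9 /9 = 0.44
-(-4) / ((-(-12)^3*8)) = 1 / 3456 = 0.00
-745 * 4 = -2980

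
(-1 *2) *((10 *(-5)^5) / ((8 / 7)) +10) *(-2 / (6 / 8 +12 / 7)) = -1020460 / 23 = -44367.83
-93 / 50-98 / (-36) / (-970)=-162623 / 87300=-1.86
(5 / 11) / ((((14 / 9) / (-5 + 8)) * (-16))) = -135 / 2464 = -0.05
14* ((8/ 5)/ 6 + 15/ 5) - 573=-7909/ 15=-527.27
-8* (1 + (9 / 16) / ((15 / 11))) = -113 / 10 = -11.30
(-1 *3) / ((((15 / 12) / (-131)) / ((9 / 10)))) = 7074 / 25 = 282.96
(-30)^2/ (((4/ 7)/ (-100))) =-157500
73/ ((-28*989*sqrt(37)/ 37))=-73*sqrt(37)/ 27692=-0.02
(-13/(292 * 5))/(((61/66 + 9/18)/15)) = -1287/13724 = -0.09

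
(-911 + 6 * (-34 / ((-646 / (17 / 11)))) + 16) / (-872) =186953 / 182248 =1.03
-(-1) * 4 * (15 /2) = 30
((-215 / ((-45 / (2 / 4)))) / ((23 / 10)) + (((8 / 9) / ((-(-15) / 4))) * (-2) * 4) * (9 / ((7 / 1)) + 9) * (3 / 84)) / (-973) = -17347 / 49345695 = -0.00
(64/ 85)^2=4096/ 7225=0.57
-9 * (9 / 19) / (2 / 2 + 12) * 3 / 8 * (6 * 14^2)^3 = -49401285696 / 247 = -200005205.25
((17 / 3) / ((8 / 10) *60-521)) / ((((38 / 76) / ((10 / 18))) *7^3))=-170 / 4380453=-0.00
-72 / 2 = -36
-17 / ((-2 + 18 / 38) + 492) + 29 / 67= 248610 / 624373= 0.40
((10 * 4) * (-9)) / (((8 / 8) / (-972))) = 349920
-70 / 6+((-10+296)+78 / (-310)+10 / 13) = 274.85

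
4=4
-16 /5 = -3.20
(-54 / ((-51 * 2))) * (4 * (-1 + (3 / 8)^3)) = -4365 / 2176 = -2.01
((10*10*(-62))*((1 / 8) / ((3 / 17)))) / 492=-13175 / 1476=-8.93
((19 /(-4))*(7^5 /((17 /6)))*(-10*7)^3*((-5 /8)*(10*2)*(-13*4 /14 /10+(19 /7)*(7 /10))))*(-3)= 9417728919375 /17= 553984054080.88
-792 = -792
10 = 10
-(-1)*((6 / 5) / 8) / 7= 3 / 140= 0.02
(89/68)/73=89/4964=0.02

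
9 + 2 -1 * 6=5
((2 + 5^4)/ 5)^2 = 393129/ 25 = 15725.16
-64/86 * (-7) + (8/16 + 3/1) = 749/86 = 8.71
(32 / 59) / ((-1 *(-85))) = 32 / 5015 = 0.01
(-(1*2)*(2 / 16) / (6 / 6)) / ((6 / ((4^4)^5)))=-137438953472 / 3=-45812984490.67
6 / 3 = 2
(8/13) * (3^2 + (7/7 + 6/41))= 256/41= 6.24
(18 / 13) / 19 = 0.07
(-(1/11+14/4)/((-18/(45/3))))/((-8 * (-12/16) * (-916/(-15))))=1975/241824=0.01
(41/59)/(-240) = -41/14160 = -0.00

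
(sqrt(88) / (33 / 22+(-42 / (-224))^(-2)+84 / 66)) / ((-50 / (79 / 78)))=-2607 * sqrt(22) / 2008825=-0.01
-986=-986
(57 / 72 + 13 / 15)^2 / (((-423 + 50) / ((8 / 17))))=-39601 / 11413800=-0.00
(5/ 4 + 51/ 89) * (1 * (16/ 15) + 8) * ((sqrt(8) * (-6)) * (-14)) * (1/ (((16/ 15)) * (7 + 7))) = 33099 * sqrt(2)/ 178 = 262.97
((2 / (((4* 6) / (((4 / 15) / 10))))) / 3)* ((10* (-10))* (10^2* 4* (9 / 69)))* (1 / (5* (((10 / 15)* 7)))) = -80 / 483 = -0.17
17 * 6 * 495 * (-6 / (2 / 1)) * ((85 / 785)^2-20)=74627905770 / 24649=3027624.07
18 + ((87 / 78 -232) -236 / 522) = -1447703 / 6786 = -213.34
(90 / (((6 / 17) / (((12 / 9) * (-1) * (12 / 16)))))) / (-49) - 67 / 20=1.85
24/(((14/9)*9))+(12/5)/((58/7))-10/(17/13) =-97372/17255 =-5.64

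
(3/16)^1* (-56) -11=-43/2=-21.50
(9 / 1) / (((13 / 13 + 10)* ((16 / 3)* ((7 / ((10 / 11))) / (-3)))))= -405 / 6776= -0.06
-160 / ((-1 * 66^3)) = 20 / 35937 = 0.00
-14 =-14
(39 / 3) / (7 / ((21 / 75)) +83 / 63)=819 / 1658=0.49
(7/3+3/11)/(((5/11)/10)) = 172/3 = 57.33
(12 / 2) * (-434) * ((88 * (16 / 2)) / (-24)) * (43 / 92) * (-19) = -15601432 / 23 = -678323.13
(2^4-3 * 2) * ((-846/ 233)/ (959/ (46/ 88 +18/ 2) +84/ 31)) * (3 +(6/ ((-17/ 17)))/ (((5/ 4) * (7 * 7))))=-3906480717/ 3834034106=-1.02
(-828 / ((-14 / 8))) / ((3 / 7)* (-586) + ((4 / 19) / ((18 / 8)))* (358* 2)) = -283176 / 110213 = -2.57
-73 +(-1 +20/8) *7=-125/2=-62.50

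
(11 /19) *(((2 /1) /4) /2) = 11 /76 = 0.14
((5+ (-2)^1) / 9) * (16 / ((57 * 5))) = 16 / 855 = 0.02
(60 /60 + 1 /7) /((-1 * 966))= -4 /3381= -0.00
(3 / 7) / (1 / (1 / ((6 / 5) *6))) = 5 / 84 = 0.06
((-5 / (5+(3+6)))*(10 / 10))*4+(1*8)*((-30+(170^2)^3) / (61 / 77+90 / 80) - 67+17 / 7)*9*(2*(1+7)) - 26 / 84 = 719409237308952068923 / 49602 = 14503633670193783.90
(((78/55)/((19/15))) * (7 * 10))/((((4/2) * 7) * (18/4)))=260/209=1.24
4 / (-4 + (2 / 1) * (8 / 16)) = -1.33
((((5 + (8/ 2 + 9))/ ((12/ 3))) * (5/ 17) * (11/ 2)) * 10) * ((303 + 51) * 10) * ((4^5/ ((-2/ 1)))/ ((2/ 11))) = -12336192000/ 17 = -725658352.94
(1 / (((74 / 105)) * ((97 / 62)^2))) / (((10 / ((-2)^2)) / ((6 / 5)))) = 484344 / 1740665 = 0.28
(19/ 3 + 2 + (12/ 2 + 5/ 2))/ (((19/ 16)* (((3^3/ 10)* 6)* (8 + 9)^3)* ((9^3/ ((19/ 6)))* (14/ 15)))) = 5050/ 6092262477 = 0.00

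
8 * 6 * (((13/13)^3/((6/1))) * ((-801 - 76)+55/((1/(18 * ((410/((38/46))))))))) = 3923805.05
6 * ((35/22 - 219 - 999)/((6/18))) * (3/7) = -103221/11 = -9383.73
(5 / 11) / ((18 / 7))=35 / 198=0.18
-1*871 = -871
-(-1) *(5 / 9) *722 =3610 / 9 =401.11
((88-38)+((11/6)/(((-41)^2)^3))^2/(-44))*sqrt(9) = 162457130162636539783189/1083047534417576931888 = 150.00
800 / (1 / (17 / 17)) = 800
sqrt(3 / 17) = sqrt(51) / 17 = 0.42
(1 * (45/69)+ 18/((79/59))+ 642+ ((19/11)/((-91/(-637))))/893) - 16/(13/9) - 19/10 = 78539625477/122120570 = 643.13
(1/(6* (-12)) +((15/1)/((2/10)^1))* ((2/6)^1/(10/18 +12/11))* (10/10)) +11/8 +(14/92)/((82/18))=16.58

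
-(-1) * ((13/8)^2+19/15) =3751/960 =3.91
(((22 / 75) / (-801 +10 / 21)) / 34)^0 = 1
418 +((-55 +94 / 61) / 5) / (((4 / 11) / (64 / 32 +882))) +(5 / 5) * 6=-25567.77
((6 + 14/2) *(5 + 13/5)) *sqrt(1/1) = 494/5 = 98.80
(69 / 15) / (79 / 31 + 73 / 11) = 7843 / 15660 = 0.50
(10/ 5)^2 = 4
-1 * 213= -213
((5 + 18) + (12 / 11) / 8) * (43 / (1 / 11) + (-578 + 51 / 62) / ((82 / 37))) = 550069683 / 111848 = 4918.01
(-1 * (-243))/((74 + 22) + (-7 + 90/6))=243/104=2.34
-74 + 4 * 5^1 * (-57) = -1214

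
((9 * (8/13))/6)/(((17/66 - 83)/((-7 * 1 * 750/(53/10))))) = 41580000/3762629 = 11.05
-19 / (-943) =19 / 943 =0.02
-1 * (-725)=725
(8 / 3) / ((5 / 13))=104 / 15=6.93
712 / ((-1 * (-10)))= 71.20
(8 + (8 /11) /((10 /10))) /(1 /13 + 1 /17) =64.29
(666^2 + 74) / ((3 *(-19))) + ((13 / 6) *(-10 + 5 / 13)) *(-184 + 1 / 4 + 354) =-5166415 / 456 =-11329.86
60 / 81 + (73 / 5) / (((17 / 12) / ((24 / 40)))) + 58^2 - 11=38555131 / 11475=3359.92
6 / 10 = 3 / 5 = 0.60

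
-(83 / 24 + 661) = -15947 / 24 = -664.46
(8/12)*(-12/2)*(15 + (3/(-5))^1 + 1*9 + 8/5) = -100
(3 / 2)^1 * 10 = 15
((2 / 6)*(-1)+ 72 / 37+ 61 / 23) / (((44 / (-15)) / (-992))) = 13501120 / 9361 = 1442.27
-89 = -89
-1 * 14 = -14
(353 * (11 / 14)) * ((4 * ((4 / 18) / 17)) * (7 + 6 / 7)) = 854260 / 7497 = 113.95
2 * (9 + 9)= 36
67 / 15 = 4.47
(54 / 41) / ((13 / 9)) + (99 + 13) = 60182 / 533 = 112.91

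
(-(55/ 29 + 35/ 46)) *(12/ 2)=-10635/ 667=-15.94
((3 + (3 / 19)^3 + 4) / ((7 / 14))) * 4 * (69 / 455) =5303616 / 624169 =8.50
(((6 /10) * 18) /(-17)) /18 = -3 /85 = -0.04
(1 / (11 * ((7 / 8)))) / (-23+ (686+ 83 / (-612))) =4896 / 31236821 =0.00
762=762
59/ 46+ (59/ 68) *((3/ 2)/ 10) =1.41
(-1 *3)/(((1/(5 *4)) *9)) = -20/3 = -6.67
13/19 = 0.68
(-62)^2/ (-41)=-3844/ 41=-93.76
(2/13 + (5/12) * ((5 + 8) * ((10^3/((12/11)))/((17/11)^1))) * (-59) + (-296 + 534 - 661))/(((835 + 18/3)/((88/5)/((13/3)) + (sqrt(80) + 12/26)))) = -3042.24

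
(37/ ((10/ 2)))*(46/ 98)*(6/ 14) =2553/ 1715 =1.49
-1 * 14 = -14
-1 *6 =-6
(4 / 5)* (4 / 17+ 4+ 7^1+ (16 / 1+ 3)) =2056 / 85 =24.19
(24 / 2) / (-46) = -6 / 23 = -0.26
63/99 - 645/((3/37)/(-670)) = 58628357/11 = 5329850.64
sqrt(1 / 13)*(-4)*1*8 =-32*sqrt(13) / 13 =-8.88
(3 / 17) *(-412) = -1236 / 17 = -72.71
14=14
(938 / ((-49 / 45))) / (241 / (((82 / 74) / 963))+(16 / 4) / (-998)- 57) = -61683885 / 14993237644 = -0.00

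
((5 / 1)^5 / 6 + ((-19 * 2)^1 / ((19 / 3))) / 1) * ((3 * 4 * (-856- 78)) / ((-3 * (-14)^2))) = 1442563 / 147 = 9813.35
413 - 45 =368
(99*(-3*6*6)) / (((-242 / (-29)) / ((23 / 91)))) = -324162 / 1001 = -323.84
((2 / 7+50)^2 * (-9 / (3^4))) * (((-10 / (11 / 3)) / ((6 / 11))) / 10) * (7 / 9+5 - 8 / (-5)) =20568064 / 19845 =1036.44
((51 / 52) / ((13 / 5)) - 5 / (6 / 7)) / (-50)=2213 / 20280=0.11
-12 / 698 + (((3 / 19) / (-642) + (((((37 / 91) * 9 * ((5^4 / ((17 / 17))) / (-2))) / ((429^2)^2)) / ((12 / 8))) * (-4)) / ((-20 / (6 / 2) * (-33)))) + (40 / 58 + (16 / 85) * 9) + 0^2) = 2.37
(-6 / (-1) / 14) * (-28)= -12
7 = 7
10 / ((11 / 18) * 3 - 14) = -60 / 73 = -0.82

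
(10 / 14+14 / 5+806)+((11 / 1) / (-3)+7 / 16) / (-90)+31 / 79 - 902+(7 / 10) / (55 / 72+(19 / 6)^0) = -5561925815 / 60679584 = -91.66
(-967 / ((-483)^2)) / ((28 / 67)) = -64789 / 6532092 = -0.01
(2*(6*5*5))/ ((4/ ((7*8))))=4200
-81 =-81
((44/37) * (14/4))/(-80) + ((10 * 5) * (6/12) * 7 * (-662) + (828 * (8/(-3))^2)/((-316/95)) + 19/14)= -96263948241/818440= -117618.82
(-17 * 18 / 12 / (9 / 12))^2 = 1156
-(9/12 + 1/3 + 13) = -169/12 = -14.08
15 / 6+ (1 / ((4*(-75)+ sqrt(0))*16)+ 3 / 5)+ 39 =202079 / 4800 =42.10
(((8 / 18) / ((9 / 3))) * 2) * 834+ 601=7633 / 9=848.11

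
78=78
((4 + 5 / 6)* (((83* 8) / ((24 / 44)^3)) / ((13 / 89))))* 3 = 285130813 / 702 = 406169.25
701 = 701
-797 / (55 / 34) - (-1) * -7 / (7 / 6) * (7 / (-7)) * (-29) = -36668 / 55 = -666.69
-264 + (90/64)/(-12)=-33807/128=-264.12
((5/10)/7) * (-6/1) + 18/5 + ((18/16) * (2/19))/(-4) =33429/10640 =3.14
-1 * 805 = -805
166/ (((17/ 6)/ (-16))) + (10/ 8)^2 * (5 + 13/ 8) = -2017283/ 2176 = -927.06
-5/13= -0.38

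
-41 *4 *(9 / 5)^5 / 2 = -4842018 / 3125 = -1549.45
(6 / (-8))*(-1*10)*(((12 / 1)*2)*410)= 73800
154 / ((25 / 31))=4774 / 25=190.96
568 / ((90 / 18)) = 568 / 5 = 113.60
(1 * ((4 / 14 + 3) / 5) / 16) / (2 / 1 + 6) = 23 / 4480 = 0.01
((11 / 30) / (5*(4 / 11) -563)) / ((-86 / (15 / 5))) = 121 / 5308780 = 0.00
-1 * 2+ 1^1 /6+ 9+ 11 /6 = 9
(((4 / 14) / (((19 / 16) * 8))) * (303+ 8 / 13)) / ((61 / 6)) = 94728 / 105469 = 0.90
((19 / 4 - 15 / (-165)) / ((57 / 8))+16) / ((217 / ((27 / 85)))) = 13446 / 550715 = 0.02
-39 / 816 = -13 / 272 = -0.05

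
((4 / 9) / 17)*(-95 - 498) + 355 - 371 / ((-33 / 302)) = 6285515 / 1683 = 3734.71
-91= -91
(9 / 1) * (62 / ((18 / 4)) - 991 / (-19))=11275 / 19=593.42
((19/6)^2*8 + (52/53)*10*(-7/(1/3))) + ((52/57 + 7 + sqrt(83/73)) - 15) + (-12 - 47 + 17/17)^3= -1769504558/9063 + sqrt(6059)/73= -195243.84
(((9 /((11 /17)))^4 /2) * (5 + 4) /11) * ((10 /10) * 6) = 14795494587 /161051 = 91868.38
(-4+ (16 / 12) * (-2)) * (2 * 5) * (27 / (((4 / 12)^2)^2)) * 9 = -1312200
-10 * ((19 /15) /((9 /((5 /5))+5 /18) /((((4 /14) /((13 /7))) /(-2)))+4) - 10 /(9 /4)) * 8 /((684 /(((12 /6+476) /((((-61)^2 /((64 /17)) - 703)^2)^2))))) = 13499271995195392 /359525554362681581525625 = 0.00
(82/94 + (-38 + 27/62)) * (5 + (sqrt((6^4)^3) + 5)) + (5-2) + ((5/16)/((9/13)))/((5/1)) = -359248779427/209808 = -1712273.98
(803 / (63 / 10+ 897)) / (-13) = -8030 / 117429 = -0.07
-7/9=-0.78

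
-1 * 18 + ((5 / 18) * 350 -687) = -5470 / 9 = -607.78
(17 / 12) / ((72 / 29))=0.57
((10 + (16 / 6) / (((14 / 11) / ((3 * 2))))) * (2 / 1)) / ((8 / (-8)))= -316 / 7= -45.14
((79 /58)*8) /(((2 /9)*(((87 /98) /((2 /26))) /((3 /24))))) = 11613 /21866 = 0.53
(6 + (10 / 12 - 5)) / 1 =11 / 6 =1.83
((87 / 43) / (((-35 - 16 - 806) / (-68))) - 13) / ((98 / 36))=-8516646 / 1805699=-4.72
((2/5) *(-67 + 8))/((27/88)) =-10384/135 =-76.92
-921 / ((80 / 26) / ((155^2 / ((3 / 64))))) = -153414040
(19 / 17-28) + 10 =-16.88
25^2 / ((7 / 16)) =10000 / 7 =1428.57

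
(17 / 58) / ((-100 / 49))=-833 / 5800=-0.14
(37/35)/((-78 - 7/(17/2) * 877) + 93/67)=-42143/31846045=-0.00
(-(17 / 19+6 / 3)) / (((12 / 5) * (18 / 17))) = -4675 / 4104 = -1.14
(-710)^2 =504100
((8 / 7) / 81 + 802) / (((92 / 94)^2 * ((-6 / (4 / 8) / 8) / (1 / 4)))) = -139.54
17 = 17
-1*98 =-98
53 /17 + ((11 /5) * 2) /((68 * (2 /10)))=117 /34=3.44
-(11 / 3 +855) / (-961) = 2576 / 2883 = 0.89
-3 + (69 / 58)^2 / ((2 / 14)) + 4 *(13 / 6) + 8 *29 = 2498513 / 10092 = 247.57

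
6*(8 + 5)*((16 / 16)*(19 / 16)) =92.62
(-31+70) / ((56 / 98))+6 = 297 / 4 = 74.25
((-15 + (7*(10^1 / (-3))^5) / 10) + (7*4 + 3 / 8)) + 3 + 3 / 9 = -527519 / 1944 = -271.36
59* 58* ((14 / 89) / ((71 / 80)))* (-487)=-295378.33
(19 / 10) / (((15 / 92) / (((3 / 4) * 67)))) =29279 / 50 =585.58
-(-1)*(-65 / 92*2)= -65 / 46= -1.41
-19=-19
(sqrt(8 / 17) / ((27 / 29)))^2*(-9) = -4.89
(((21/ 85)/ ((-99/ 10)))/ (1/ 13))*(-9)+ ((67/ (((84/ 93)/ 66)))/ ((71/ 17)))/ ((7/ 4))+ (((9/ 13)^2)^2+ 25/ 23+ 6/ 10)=1441672659147157/ 2136816777095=674.68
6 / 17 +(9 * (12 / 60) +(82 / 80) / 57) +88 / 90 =366131 / 116280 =3.15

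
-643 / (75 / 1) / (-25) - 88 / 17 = -154069 / 31875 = -4.83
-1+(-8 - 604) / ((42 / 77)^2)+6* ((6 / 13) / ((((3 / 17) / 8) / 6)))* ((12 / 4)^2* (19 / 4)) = 391854 / 13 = 30142.62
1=1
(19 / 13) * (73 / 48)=1387 / 624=2.22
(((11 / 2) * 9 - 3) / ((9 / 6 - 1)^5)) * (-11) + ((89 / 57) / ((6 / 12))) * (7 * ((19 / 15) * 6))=-243028 / 15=-16201.87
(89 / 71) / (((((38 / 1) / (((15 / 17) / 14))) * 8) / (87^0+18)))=1335 / 270368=0.00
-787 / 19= -41.42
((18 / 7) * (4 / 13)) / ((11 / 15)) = 1080 / 1001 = 1.08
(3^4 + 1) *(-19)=-1558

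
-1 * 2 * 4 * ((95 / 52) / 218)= -95 / 1417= -0.07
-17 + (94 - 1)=76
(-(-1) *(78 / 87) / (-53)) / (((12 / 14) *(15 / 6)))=-182 / 23055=-0.01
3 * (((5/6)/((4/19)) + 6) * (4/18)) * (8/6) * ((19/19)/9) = 239/243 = 0.98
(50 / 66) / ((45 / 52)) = 0.88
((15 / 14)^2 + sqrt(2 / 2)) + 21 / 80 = 9449 / 3920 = 2.41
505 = 505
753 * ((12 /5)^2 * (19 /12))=171684 /25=6867.36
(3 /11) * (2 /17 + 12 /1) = 3.30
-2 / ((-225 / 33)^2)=-242 / 5625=-0.04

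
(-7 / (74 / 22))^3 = -456533 / 50653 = -9.01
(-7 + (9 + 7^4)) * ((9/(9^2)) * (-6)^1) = -1602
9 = 9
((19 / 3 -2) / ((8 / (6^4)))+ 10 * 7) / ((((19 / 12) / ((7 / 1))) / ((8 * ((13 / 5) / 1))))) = 6744192 / 95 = 70991.49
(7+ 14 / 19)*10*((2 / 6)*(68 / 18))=16660 / 171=97.43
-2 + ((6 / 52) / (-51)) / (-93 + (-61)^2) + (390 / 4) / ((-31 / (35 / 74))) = -6414706041 / 1839301672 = -3.49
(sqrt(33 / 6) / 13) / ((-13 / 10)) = -5 * sqrt(22) / 169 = -0.14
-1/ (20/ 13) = -13/ 20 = -0.65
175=175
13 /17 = 0.76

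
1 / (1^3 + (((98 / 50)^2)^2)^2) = 152587890625 / 33385518460226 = 0.00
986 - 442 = 544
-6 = -6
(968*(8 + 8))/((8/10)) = 19360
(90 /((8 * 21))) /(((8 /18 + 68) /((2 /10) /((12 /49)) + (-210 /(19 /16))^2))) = 124419249 /508288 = 244.78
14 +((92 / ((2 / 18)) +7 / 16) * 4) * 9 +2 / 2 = 119355 / 4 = 29838.75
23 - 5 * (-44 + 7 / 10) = 479 / 2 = 239.50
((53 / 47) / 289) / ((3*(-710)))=-53 / 28931790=-0.00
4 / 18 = 2 / 9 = 0.22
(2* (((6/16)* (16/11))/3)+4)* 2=96/11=8.73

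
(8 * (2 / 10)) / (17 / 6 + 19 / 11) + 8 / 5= 2936 / 1505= 1.95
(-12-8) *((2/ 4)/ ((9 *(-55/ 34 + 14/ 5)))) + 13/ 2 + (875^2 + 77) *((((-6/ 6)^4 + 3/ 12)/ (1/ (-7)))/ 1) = -12120095474/ 1809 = -6699886.94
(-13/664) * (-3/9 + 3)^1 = -13/249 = -0.05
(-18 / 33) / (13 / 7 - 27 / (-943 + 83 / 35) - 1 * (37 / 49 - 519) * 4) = -358484 / 1363644447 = -0.00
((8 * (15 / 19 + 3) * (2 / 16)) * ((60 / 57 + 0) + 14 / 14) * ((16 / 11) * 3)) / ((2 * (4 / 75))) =1263600 / 3971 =318.21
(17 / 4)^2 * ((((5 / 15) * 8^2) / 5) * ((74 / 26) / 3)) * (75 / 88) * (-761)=-40686865 / 858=-47420.59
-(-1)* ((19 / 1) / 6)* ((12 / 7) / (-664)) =-19 / 2324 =-0.01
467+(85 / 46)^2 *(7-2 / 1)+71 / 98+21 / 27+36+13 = 498841471 / 933156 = 534.57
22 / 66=1 / 3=0.33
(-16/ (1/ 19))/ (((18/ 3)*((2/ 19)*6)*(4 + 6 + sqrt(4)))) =-361/ 54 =-6.69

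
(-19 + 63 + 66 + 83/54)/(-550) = -6023/29700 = -0.20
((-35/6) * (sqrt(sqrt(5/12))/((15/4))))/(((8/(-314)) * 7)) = 157 * sqrt(2) * 3^(3/4) * 5^(1/4)/108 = 7.01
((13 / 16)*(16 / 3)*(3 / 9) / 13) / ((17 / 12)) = 4 / 51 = 0.08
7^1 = 7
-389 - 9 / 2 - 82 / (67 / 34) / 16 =-396.10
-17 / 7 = -2.43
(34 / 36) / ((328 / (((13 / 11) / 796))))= 0.00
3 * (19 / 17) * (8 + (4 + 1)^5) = 178581 / 17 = 10504.76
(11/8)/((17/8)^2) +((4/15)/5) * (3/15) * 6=0.37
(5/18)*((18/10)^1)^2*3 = 27/10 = 2.70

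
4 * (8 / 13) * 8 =256 / 13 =19.69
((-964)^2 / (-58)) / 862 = -232324 / 12499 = -18.59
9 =9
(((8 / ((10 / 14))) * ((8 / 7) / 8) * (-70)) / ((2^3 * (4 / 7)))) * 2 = -49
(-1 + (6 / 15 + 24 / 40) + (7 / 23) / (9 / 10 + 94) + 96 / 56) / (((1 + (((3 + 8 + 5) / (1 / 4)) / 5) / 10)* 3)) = 6560350 / 26126919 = 0.25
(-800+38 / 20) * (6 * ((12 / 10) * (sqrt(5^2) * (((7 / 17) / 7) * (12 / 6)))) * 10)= -574632 / 17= -33801.88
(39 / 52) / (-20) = -3 / 80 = -0.04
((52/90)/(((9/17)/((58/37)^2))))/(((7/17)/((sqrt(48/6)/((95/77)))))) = 556096112 * sqrt(2)/52672275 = 14.93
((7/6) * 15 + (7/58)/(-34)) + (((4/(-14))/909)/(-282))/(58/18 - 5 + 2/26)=684460586003/39119970036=17.50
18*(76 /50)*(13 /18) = 494 /25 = 19.76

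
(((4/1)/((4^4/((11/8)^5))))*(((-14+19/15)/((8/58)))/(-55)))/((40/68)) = 1378640483/6291456000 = 0.22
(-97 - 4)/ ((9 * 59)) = -101/ 531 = -0.19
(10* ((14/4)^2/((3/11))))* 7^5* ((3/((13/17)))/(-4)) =-770012705/104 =-7403968.32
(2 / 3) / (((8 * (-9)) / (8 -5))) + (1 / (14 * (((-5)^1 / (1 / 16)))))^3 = -0.03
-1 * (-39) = 39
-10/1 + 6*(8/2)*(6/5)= 94/5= 18.80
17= 17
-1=-1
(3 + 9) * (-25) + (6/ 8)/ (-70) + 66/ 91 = -299.29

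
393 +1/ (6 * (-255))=601289/ 1530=393.00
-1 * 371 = -371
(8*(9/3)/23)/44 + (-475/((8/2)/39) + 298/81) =-379329305/81972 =-4627.55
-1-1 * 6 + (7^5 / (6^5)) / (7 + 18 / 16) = -425453 / 63180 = -6.73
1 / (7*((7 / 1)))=0.02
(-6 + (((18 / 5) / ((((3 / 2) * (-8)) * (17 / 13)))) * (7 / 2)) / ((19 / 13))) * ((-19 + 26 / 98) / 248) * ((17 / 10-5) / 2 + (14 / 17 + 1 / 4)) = -1142343 / 4005200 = -0.29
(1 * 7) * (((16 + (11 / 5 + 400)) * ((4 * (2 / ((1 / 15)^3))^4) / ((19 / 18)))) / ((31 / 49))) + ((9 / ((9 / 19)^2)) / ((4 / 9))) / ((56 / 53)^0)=85760188634925000212629 / 2356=36400759182905348137.79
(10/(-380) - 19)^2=522729/1444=362.00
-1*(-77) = 77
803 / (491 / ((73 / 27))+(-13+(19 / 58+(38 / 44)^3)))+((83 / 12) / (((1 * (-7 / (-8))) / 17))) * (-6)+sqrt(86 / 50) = -21447577423852 / 26757617789+sqrt(43) / 5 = -800.24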